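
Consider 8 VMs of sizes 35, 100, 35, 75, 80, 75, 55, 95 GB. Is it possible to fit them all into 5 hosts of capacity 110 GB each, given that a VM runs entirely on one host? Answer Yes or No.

Total = 550 GB; ⌈550/110⌉ = 5.
The bound of 5 does not rule out 5, but exhaustive search shows no assignment into 5 hosts of capacity 110 GB exists — the minimum is 6.

No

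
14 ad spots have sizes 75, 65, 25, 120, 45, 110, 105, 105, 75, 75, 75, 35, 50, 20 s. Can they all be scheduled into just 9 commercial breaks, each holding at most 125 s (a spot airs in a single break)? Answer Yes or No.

Yes

A valid assignment using 9 commercial breaks:
  break 1: 120 = 120
  break 2: 110 = 110
  break 3: 105 + 20 = 125
  break 4: 105 = 105
  break 5: 75 + 50 = 125
  break 6: 75 + 45 = 120
  break 7: 75 + 35 = 110
  break 8: 75 + 25 = 100
  break 9: 65 = 65
Every load is within 125 s, so 9 commercial breaks suffice.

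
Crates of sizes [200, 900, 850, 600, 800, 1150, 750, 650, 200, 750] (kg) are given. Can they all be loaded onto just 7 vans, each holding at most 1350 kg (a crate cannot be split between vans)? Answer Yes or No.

Yes

A valid assignment using 7 vans:
  van 1: 1150 + 200 = 1350
  van 2: 900 + 200 = 1100
  van 3: 850 = 850
  van 4: 800 = 800
  van 5: 750 + 600 = 1350
  van 6: 750 = 750
  van 7: 650 = 650
Every load is within 1350 kg, so 7 vans suffice.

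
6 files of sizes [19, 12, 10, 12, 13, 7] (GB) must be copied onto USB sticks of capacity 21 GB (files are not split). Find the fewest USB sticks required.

Total = 19 + 13 + 12 + 12 + 10 + 7 = 73 GB.
Lower bound: ⌈73/21⌉ = 4 USB sticks.
A packing using 5 USB sticks:
  USB stick 1: 19 = 19
  USB stick 2: 13 + 7 = 20
  USB stick 3: 12 = 12
  USB stick 4: 12 = 12
  USB stick 5: 10 = 10
No arrangement into 4 USB sticks stays within capacity, so 5 is optimal.

5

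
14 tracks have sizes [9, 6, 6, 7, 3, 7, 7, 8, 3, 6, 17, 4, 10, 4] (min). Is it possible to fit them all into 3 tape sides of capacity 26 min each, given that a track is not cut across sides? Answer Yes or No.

Total = 97 min; ⌈97/26⌉ = 4.
At least 4 tape sides are required, but only 3 are allowed.

No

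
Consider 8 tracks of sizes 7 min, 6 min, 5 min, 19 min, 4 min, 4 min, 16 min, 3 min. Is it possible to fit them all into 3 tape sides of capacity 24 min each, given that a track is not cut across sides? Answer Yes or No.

A valid assignment using 3 tape sides:
  side 1: 19 + 5 = 24
  side 2: 16 + 7 = 23
  side 3: 6 + 4 + 4 + 3 = 17
Every load is within 24 min, so 3 tape sides suffice.

Yes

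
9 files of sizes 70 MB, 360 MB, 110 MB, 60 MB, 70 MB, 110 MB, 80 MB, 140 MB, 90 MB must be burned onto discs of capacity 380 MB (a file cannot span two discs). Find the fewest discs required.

Total = 360 + 140 + 110 + 110 + 90 + 80 + 70 + 70 + 60 = 1090 MB.
Lower bound: ⌈1090/380⌉ = 3 discs.
A packing using 3 discs:
  disc 1: 360 = 360
  disc 2: 140 + 110 + 110 = 360
  disc 3: 90 + 80 + 70 + 70 + 60 = 370
This matches the lower bound, so 3 is optimal.

3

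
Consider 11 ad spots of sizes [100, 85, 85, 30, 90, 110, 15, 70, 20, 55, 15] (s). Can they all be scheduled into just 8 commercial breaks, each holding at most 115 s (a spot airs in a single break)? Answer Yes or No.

Yes

A valid assignment using 7 commercial breaks:
  break 1: 110 = 110
  break 2: 100 + 15 = 115
  break 3: 90 + 20 = 110
  break 4: 85 + 30 = 115
  break 5: 85 + 15 = 100
  break 6: 70 = 70
  break 7: 55 = 55
That uses only 7 ≤ 8, so 8 commercial breaks are enough.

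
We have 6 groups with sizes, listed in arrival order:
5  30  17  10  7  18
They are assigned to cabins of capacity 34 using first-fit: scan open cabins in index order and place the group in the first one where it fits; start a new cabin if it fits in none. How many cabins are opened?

  5 → cabin 1 (new)  [load 5/34]
  30 → cabin 2 (new)  [load 30/34]
  17 → cabin 1  [load 22/34]
  10 → cabin 1  [load 32/34]
  7 → cabin 3 (new)  [load 7/34]
  18 → cabin 3  [load 25/34]
3 cabins opened.

3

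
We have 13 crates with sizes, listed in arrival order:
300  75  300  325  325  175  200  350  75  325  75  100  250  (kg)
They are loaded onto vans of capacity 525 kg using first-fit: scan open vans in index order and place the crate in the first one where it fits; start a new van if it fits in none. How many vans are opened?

7

  300 → van 1 (new)  [load 300/525]
  75 → van 1  [load 375/525]
  300 → van 2 (new)  [load 300/525]
  325 → van 3 (new)  [load 325/525]
  325 → van 4 (new)  [load 325/525]
  175 → van 2  [load 475/525]
  200 → van 3  [load 525/525]
  350 → van 5 (new)  [load 350/525]
  75 → van 1  [load 450/525]
  325 → van 6 (new)  [load 325/525]
  75 → van 1  [load 525/525]
  100 → van 4  [load 425/525]
  250 → van 7 (new)  [load 250/525]
7 vans opened.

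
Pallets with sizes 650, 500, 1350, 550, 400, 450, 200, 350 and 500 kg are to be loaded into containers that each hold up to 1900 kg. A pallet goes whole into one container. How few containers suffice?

3

Total = 1350 + 650 + 550 + 500 + 500 + 450 + 400 + 350 + 200 = 4950 kg.
Lower bound: ⌈4950/1900⌉ = 3 containers.
A packing using 3 containers:
  container 1: 1350 + 550 = 1900
  container 2: 650 + 500 + 500 + 200 = 1850
  container 3: 450 + 400 + 350 = 1200
This matches the lower bound, so 3 is optimal.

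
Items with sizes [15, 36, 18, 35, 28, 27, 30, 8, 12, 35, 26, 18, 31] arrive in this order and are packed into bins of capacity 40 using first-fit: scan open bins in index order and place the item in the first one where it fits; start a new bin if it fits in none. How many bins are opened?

  15 → bin 1 (new)  [load 15/40]
  36 → bin 2 (new)  [load 36/40]
  18 → bin 1  [load 33/40]
  35 → bin 3 (new)  [load 35/40]
  28 → bin 4 (new)  [load 28/40]
  27 → bin 5 (new)  [load 27/40]
  30 → bin 6 (new)  [load 30/40]
  8 → bin 4  [load 36/40]
  12 → bin 5  [load 39/40]
  35 → bin 7 (new)  [load 35/40]
  26 → bin 8 (new)  [load 26/40]
  18 → bin 9 (new)  [load 18/40]
  31 → bin 10 (new)  [load 31/40]
10 bins opened.

10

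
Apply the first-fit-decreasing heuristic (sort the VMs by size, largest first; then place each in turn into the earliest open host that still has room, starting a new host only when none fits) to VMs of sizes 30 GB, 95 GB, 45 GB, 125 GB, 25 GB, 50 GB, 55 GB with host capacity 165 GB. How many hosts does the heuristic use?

3

Sorted descending: 125, 95, 55, 50, 45, 30, 25.
  125 → host 1 (new)  [load 125/165]
  95 → host 2 (new)  [load 95/165]
  55 → host 2  [load 150/165]
  50 → host 3 (new)  [load 50/165]
  45 → host 3  [load 95/165]
  30 → host 1  [load 155/165]
  25 → host 3  [load 120/165]
3 hosts opened.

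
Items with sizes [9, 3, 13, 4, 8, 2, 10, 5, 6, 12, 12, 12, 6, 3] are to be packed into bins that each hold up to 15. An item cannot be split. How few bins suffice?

8

Total = 13 + 12 + 12 + 12 + 10 + 9 + 8 + 6 + 6 + 5 + 4 + 3 + 3 + 2 = 105.
Lower bound: ⌈105/15⌉ = 7 bins.
A packing using 8 bins:
  bin 1: 13 + 2 = 15
  bin 2: 12 + 3 = 15
  bin 3: 12 + 3 = 15
  bin 4: 12 = 12
  bin 5: 10 + 5 = 15
  bin 6: 9 + 6 = 15
  bin 7: 8 + 6 = 14
  bin 8: 4 = 4
No arrangement into 7 bins stays within capacity, so 8 is optimal.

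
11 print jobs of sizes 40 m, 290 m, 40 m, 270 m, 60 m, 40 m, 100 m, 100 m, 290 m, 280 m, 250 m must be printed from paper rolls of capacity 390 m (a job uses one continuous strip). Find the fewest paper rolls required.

5

Total = 290 + 290 + 280 + 270 + 250 + 100 + 100 + 60 + 40 + 40 + 40 = 1760 m.
Lower bound: ⌈1760/390⌉ = 5 paper rolls.
A packing using 5 paper rolls:
  roll 1: 290 + 100 = 390
  roll 2: 290 + 100 = 390
  roll 3: 280 + 60 + 40 = 380
  roll 4: 270 + 40 + 40 = 350
  roll 5: 250 = 250
This matches the lower bound, so 5 is optimal.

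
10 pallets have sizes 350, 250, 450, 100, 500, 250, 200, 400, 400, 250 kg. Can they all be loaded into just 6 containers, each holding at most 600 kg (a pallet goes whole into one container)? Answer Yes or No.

Yes

A valid assignment using 6 containers:
  container 1: 500 + 100 = 600
  container 2: 450 = 450
  container 3: 400 + 200 = 600
  container 4: 400 = 400
  container 5: 350 + 250 = 600
  container 6: 250 + 250 = 500
Every load is within 600 kg, so 6 containers suffice.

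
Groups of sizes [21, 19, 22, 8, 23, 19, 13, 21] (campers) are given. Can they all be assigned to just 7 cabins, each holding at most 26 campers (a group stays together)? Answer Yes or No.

A valid assignment using 7 cabins:
  cabin 1: 23 = 23
  cabin 2: 22 = 22
  cabin 3: 21 = 21
  cabin 4: 21 = 21
  cabin 5: 19 = 19
  cabin 6: 19 = 19
  cabin 7: 13 + 8 = 21
Every load is within 26 campers, so 7 cabins suffice.

Yes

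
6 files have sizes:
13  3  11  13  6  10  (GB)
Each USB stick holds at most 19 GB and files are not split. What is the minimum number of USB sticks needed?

4

Total = 13 + 13 + 11 + 10 + 6 + 3 = 56 GB.
Lower bound: ⌈56/19⌉ = 3 USB sticks.
Also, 4 files each exceed 19/2 GB, and no two of those can share a USB stick, so at least 4 USB sticks are needed.
A packing using 4 USB sticks:
  USB stick 1: 13 + 6 = 19
  USB stick 2: 13 + 3 = 16
  USB stick 3: 11 = 11
  USB stick 4: 10 = 10
This matches the lower bound, so 4 is optimal.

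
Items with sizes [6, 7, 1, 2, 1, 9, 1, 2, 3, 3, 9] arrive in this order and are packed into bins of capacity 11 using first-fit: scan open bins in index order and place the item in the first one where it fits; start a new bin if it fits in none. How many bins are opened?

5

  6 → bin 1 (new)  [load 6/11]
  7 → bin 2 (new)  [load 7/11]
  1 → bin 1  [load 7/11]
  2 → bin 1  [load 9/11]
  1 → bin 1  [load 10/11]
  9 → bin 3 (new)  [load 9/11]
  1 → bin 1  [load 11/11]
  2 → bin 2  [load 9/11]
  3 → bin 4 (new)  [load 3/11]
  3 → bin 4  [load 6/11]
  9 → bin 5 (new)  [load 9/11]
5 bins opened.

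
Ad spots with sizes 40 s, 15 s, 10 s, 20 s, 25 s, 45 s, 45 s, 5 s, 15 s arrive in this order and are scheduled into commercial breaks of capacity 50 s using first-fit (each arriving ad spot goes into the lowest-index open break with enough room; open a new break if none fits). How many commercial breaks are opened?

5

  40 → break 1 (new)  [load 40/50]
  15 → break 2 (new)  [load 15/50]
  10 → break 1  [load 50/50]
  20 → break 2  [load 35/50]
  25 → break 3 (new)  [load 25/50]
  45 → break 4 (new)  [load 45/50]
  45 → break 5 (new)  [load 45/50]
  5 → break 2  [load 40/50]
  15 → break 3  [load 40/50]
5 commercial breaks opened.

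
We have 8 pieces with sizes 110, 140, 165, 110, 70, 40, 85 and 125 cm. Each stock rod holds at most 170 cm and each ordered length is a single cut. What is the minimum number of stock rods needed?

6

Total = 165 + 140 + 125 + 110 + 110 + 85 + 70 + 40 = 845 cm.
Lower bound: ⌈845/170⌉ = 5 stock rods.
A packing using 6 stock rods:
  stock rod 1: 165 = 165
  stock rod 2: 140 = 140
  stock rod 3: 125 + 40 = 165
  stock rod 4: 110 = 110
  stock rod 5: 110 = 110
  stock rod 6: 85 + 70 = 155
No arrangement into 5 stock rods stays within capacity, so 6 is optimal.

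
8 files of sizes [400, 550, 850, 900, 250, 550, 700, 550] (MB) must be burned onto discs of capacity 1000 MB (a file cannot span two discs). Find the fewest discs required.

6

Total = 900 + 850 + 700 + 550 + 550 + 550 + 400 + 250 = 4750 MB.
Lower bound: ⌈4750/1000⌉ = 5 discs.
Also, 6 files each exceed 500 MB, and no two of those can share a disc, so at least 6 discs are needed.
A packing using 6 discs:
  disc 1: 900 = 900
  disc 2: 850 = 850
  disc 3: 700 + 250 = 950
  disc 4: 550 + 400 = 950
  disc 5: 550 = 550
  disc 6: 550 = 550
This matches the lower bound, so 6 is optimal.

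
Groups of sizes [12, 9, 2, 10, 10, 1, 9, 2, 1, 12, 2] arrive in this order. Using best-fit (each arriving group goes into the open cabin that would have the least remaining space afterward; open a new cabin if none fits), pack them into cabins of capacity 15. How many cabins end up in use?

6

  12 → cabin 1 (new)  [load 12/15]
  9 → cabin 2 (new)  [load 9/15]
  2 → cabin 1  [load 14/15]
  10 → cabin 3 (new)  [load 10/15]
  10 → cabin 4 (new)  [load 10/15]
  1 → cabin 1  [load 15/15]
  9 → cabin 5 (new)  [load 9/15]
  2 → cabin 3  [load 12/15]
  1 → cabin 3  [load 13/15]
  12 → cabin 6 (new)  [load 12/15]
  2 → cabin 3  [load 15/15]
6 cabins opened.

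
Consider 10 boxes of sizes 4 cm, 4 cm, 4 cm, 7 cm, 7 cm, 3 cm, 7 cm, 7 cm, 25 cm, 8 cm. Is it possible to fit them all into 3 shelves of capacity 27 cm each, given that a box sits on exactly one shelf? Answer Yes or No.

A valid assignment using 3 shelves:
  shelf 1: 25 = 25
  shelf 2: 8 + 7 + 7 + 4 = 26
  shelf 3: 7 + 7 + 4 + 4 + 3 = 25
Every load is within 27 cm, so 3 shelves suffice.

Yes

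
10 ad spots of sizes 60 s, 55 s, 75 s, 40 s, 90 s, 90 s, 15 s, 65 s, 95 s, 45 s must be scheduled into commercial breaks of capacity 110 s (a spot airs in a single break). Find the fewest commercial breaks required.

Total = 95 + 90 + 90 + 75 + 65 + 60 + 55 + 45 + 40 + 15 = 630 s.
Lower bound: ⌈630/110⌉ = 6 commercial breaks.
A packing using 7 commercial breaks:
  break 1: 95 + 15 = 110
  break 2: 90 = 90
  break 3: 90 = 90
  break 4: 75 = 75
  break 5: 65 + 45 = 110
  break 6: 60 + 40 = 100
  break 7: 55 = 55
No arrangement into 6 commercial breaks stays within capacity, so 7 is optimal.

7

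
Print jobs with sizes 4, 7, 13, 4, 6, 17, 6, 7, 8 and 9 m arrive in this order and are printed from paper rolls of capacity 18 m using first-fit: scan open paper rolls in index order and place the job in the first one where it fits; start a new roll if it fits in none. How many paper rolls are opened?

  4 → roll 1 (new)  [load 4/18]
  7 → roll 1  [load 11/18]
  13 → roll 2 (new)  [load 13/18]
  4 → roll 1  [load 15/18]
  6 → roll 3 (new)  [load 6/18]
  17 → roll 4 (new)  [load 17/18]
  6 → roll 3  [load 12/18]
  7 → roll 5 (new)  [load 7/18]
  8 → roll 5  [load 15/18]
  9 → roll 6 (new)  [load 9/18]
6 paper rolls opened.

6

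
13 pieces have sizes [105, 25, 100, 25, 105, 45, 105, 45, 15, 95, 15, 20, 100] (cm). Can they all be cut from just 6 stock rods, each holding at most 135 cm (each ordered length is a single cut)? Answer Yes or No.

Total = 800 cm; ⌈800/135⌉ = 6.
The bound of 6 does not rule out 6, but exhaustive search shows no assignment into 6 stock rods of capacity 135 cm exists — the minimum is 7.

No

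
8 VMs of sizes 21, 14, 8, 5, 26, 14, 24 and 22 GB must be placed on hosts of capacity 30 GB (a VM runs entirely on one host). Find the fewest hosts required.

5

Total = 26 + 24 + 22 + 21 + 14 + 14 + 8 + 5 = 134 GB.
Lower bound: ⌈134/30⌉ = 5 hosts.
A packing using 5 hosts:
  host 1: 26 = 26
  host 2: 24 + 5 = 29
  host 3: 22 + 8 = 30
  host 4: 21 = 21
  host 5: 14 + 14 = 28
This matches the lower bound, so 5 is optimal.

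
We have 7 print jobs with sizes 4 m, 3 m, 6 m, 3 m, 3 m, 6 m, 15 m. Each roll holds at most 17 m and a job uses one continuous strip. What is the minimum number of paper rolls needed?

Total = 15 + 6 + 6 + 4 + 3 + 3 + 3 = 40 m.
Lower bound: ⌈40/17⌉ = 3 paper rolls.
A packing using 3 paper rolls:
  roll 1: 15 = 15
  roll 2: 6 + 6 + 4 = 16
  roll 3: 3 + 3 + 3 = 9
This matches the lower bound, so 3 is optimal.

3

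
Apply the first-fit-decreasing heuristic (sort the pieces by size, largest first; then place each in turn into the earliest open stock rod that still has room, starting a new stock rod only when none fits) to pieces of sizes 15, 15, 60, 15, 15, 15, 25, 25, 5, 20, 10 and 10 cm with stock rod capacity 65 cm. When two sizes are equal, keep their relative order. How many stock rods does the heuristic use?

Sorted descending: 60, 25, 25, 20, 15, 15, 15, 15, 15, 10, 10, 5.
  60 → stock rod 1 (new)  [load 60/65]
  25 → stock rod 2 (new)  [load 25/65]
  25 → stock rod 2  [load 50/65]
  20 → stock rod 3 (new)  [load 20/65]
  15 → stock rod 2  [load 65/65]
  15 → stock rod 3  [load 35/65]
  15 → stock rod 3  [load 50/65]
  15 → stock rod 3  [load 65/65]
  15 → stock rod 4 (new)  [load 15/65]
  10 → stock rod 4  [load 25/65]
  10 → stock rod 4  [load 35/65]
  5 → stock rod 1  [load 65/65]
4 stock rods opened.

4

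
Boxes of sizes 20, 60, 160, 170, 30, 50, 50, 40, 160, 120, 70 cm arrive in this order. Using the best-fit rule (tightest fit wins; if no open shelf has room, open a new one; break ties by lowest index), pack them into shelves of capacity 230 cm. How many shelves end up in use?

5

  20 → shelf 1 (new)  [load 20/230]
  60 → shelf 1  [load 80/230]
  160 → shelf 2 (new)  [load 160/230]
  170 → shelf 3 (new)  [load 170/230]
  30 → shelf 3  [load 200/230]
  50 → shelf 2  [load 210/230]
  50 → shelf 1  [load 130/230]
  40 → shelf 1  [load 170/230]
  160 → shelf 4 (new)  [load 160/230]
  120 → shelf 5 (new)  [load 120/230]
  70 → shelf 4  [load 230/230]
5 shelves opened.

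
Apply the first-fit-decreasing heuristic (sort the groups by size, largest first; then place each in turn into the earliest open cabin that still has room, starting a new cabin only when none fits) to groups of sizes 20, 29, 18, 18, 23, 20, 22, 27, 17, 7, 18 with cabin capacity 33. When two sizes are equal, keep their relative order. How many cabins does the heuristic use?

Sorted descending: 29, 27, 23, 22, 20, 20, 18, 18, 18, 17, 7.
  29 → cabin 1 (new)  [load 29/33]
  27 → cabin 2 (new)  [load 27/33]
  23 → cabin 3 (new)  [load 23/33]
  22 → cabin 4 (new)  [load 22/33]
  20 → cabin 5 (new)  [load 20/33]
  20 → cabin 6 (new)  [load 20/33]
  18 → cabin 7 (new)  [load 18/33]
  18 → cabin 8 (new)  [load 18/33]
  18 → cabin 9 (new)  [load 18/33]
  17 → cabin 10 (new)  [load 17/33]
  7 → cabin 3  [load 30/33]
10 cabins opened.

10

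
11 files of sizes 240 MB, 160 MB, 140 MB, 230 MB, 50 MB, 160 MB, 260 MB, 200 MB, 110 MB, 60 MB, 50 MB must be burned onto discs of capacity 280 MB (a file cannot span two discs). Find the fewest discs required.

7

Total = 260 + 240 + 230 + 200 + 160 + 160 + 140 + 110 + 60 + 50 + 50 = 1660 MB.
Lower bound: ⌈1660/280⌉ = 6 discs.
A packing using 7 discs:
  disc 1: 260 = 260
  disc 2: 240 = 240
  disc 3: 230 + 50 = 280
  disc 4: 200 + 60 = 260
  disc 5: 160 + 110 = 270
  disc 6: 160 + 50 = 210
  disc 7: 140 = 140
No arrangement into 6 discs stays within capacity, so 7 is optimal.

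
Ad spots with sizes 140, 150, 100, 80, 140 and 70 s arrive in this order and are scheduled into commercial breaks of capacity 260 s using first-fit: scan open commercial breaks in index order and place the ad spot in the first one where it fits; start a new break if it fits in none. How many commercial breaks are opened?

  140 → break 1 (new)  [load 140/260]
  150 → break 2 (new)  [load 150/260]
  100 → break 1  [load 240/260]
  80 → break 2  [load 230/260]
  140 → break 3 (new)  [load 140/260]
  70 → break 3  [load 210/260]
3 commercial breaks opened.

3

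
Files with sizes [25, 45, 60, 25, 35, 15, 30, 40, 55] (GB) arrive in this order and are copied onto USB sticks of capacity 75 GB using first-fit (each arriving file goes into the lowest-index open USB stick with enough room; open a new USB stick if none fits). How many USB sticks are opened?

  25 → USB stick 1 (new)  [load 25/75]
  45 → USB stick 1  [load 70/75]
  60 → USB stick 2 (new)  [load 60/75]
  25 → USB stick 3 (new)  [load 25/75]
  35 → USB stick 3  [load 60/75]
  15 → USB stick 2  [load 75/75]
  30 → USB stick 4 (new)  [load 30/75]
  40 → USB stick 4  [load 70/75]
  55 → USB stick 5 (new)  [load 55/75]
5 USB sticks opened.

5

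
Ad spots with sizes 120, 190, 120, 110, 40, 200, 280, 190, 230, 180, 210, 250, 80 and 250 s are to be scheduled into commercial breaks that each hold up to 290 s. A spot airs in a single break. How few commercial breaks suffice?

10

Total = 280 + 250 + 250 + 230 + 210 + 200 + 190 + 190 + 180 + 120 + 120 + 110 + 80 + 40 = 2450 s.
Lower bound: ⌈2450/290⌉ = 9 commercial breaks.
A packing using 10 commercial breaks:
  break 1: 280 = 280
  break 2: 250 + 40 = 290
  break 3: 250 = 250
  break 4: 230 = 230
  break 5: 210 + 80 = 290
  break 6: 200 = 200
  break 7: 190 = 190
  break 8: 190 = 190
  break 9: 180 + 110 = 290
  break 10: 120 + 120 = 240
No arrangement into 9 commercial breaks stays within capacity, so 10 is optimal.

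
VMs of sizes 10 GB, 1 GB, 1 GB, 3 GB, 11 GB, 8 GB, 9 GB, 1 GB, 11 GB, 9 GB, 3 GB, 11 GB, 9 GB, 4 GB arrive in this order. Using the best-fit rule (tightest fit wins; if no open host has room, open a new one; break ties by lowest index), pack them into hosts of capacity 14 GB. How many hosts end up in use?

8

  10 → host 1 (new)  [load 10/14]
  1 → host 1  [load 11/14]
  1 → host 1  [load 12/14]
  3 → host 2 (new)  [load 3/14]
  11 → host 2  [load 14/14]
  8 → host 3 (new)  [load 8/14]
  9 → host 4 (new)  [load 9/14]
  1 → host 1  [load 13/14]
  11 → host 5 (new)  [load 11/14]
  9 → host 6 (new)  [load 9/14]
  3 → host 5  [load 14/14]
  11 → host 7 (new)  [load 11/14]
  9 → host 8 (new)  [load 9/14]
  4 → host 4  [load 13/14]
8 hosts opened.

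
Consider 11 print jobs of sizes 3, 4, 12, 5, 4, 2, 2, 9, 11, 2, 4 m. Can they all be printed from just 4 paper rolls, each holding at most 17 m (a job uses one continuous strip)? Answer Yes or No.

Yes

A valid assignment using 4 paper rolls:
  roll 1: 12 + 5 = 17
  roll 2: 11 + 4 + 2 = 17
  roll 3: 9 + 4 + 4 = 17
  roll 4: 3 + 2 + 2 = 7
Every load is within 17 m, so 4 paper rolls suffice.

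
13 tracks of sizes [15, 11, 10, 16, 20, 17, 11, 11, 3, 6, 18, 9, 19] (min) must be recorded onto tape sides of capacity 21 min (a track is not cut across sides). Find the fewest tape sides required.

9

Total = 20 + 19 + 18 + 17 + 16 + 15 + 11 + 11 + 11 + 10 + 9 + 6 + 3 = 166 min.
Lower bound: ⌈166/21⌉ = 8 tape sides.
Also, 9 tracks each exceed 21/2 min, and no two of those can share a side, so at least 9 tape sides are needed.
A packing using 9 tape sides:
  side 1: 20 = 20
  side 2: 19 = 19
  side 3: 18 + 3 = 21
  side 4: 17 = 17
  side 5: 16 = 16
  side 6: 15 + 6 = 21
  side 7: 11 + 10 = 21
  side 8: 11 + 9 = 20
  side 9: 11 = 11
This matches the lower bound, so 9 is optimal.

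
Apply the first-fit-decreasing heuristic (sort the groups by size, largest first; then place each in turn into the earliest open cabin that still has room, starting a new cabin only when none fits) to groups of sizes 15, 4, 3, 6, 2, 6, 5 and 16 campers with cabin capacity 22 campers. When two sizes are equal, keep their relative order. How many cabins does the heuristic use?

3

Sorted descending: 16, 15, 6, 6, 5, 4, 3, 2.
  16 → cabin 1 (new)  [load 16/22]
  15 → cabin 2 (new)  [load 15/22]
  6 → cabin 1  [load 22/22]
  6 → cabin 2  [load 21/22]
  5 → cabin 3 (new)  [load 5/22]
  4 → cabin 3  [load 9/22]
  3 → cabin 3  [load 12/22]
  2 → cabin 3  [load 14/22]
3 cabins opened.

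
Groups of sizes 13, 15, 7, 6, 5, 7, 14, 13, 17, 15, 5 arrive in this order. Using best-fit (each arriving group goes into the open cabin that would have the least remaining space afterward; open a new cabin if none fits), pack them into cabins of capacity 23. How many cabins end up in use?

7

  13 → cabin 1 (new)  [load 13/23]
  15 → cabin 2 (new)  [load 15/23]
  7 → cabin 2  [load 22/23]
  6 → cabin 1  [load 19/23]
  5 → cabin 3 (new)  [load 5/23]
  7 → cabin 3  [load 12/23]
  14 → cabin 4 (new)  [load 14/23]
  13 → cabin 5 (new)  [load 13/23]
  17 → cabin 6 (new)  [load 17/23]
  15 → cabin 7 (new)  [load 15/23]
  5 → cabin 6  [load 22/23]
7 cabins opened.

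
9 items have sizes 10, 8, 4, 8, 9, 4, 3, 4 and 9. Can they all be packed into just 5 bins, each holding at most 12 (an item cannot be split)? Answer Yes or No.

No

Total = 59; ⌈59/12⌉ = 5.
The bound of 5 does not rule out 5, but exhaustive search shows no assignment into 5 bins of capacity 12 exists — the minimum is 6.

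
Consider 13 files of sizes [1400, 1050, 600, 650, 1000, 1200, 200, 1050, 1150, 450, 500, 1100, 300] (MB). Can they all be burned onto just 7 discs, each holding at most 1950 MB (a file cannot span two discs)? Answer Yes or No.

Yes

A valid assignment using 7 discs:
  disc 1: 1400 + 500 = 1900
  disc 2: 1200 + 650 = 1850
  disc 3: 1150 + 600 + 200 = 1950
  disc 4: 1100 + 450 + 300 = 1850
  disc 5: 1050 = 1050
  disc 6: 1050 = 1050
  disc 7: 1000 = 1000
Every load is within 1950 MB, so 7 discs suffice.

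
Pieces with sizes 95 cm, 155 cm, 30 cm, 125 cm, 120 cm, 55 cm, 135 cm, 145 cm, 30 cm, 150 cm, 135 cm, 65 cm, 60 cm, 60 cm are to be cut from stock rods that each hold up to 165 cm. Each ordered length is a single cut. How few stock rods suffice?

10

Total = 155 + 150 + 145 + 135 + 135 + 125 + 120 + 95 + 65 + 60 + 60 + 55 + 30 + 30 = 1360 cm.
Lower bound: ⌈1360/165⌉ = 9 stock rods.
A packing using 10 stock rods:
  stock rod 1: 155 = 155
  stock rod 2: 150 = 150
  stock rod 3: 145 = 145
  stock rod 4: 135 + 30 = 165
  stock rod 5: 135 + 30 = 165
  stock rod 6: 125 = 125
  stock rod 7: 120 = 120
  stock rod 8: 95 + 65 = 160
  stock rod 9: 60 + 60 = 120
  stock rod 10: 55 = 55
No arrangement into 9 stock rods stays within capacity, so 10 is optimal.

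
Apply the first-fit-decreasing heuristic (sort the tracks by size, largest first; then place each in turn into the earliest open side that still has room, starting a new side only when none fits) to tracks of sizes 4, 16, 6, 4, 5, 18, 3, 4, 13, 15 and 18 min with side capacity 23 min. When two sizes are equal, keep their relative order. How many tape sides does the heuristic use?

5

Sorted descending: 18, 18, 16, 15, 13, 6, 5, 4, 4, 4, 3.
  18 → side 1 (new)  [load 18/23]
  18 → side 2 (new)  [load 18/23]
  16 → side 3 (new)  [load 16/23]
  15 → side 4 (new)  [load 15/23]
  13 → side 5 (new)  [load 13/23]
  6 → side 3  [load 22/23]
  5 → side 1  [load 23/23]
  4 → side 2  [load 22/23]
  4 → side 4  [load 19/23]
  4 → side 4  [load 23/23]
  3 → side 5  [load 16/23]
5 tape sides opened.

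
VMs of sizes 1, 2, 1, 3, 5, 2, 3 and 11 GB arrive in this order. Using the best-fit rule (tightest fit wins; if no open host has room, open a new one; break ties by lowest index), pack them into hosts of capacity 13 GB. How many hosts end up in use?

3

  1 → host 1 (new)  [load 1/13]
  2 → host 1  [load 3/13]
  1 → host 1  [load 4/13]
  3 → host 1  [load 7/13]
  5 → host 1  [load 12/13]
  2 → host 2 (new)  [load 2/13]
  3 → host 2  [load 5/13]
  11 → host 3 (new)  [load 11/13]
3 hosts opened.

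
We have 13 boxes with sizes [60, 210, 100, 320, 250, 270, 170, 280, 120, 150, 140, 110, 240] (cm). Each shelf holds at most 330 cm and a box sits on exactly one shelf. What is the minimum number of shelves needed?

Total = 320 + 280 + 270 + 250 + 240 + 210 + 170 + 150 + 140 + 120 + 110 + 100 + 60 = 2420 cm.
Lower bound: ⌈2420/330⌉ = 8 shelves.
A packing using 9 shelves:
  shelf 1: 320 = 320
  shelf 2: 280 = 280
  shelf 3: 270 + 60 = 330
  shelf 4: 250 = 250
  shelf 5: 240 = 240
  shelf 6: 210 + 120 = 330
  shelf 7: 170 + 150 = 320
  shelf 8: 140 + 110 = 250
  shelf 9: 100 = 100
No arrangement into 8 shelves stays within capacity, so 9 is optimal.

9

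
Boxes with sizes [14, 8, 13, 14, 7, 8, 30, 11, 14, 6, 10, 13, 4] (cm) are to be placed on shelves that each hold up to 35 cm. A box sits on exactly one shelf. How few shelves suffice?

5

Total = 30 + 14 + 14 + 14 + 13 + 13 + 11 + 10 + 8 + 8 + 7 + 6 + 4 = 152 cm.
Lower bound: ⌈152/35⌉ = 5 shelves.
A packing using 5 shelves:
  shelf 1: 30 + 4 = 34
  shelf 2: 14 + 14 + 7 = 35
  shelf 3: 14 + 13 + 8 = 35
  shelf 4: 13 + 11 + 10 = 34
  shelf 5: 8 + 6 = 14
This matches the lower bound, so 5 is optimal.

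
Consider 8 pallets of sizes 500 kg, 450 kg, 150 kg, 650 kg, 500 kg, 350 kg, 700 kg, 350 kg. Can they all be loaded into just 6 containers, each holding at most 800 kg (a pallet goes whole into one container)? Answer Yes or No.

A valid assignment using 6 containers:
  container 1: 700 = 700
  container 2: 650 + 150 = 800
  container 3: 500 = 500
  container 4: 500 = 500
  container 5: 450 + 350 = 800
  container 6: 350 = 350
Every load is within 800 kg, so 6 containers suffice.

Yes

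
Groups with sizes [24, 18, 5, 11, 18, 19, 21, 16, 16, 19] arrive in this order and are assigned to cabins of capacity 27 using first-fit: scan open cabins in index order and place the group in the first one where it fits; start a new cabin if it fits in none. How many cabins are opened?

  24 → cabin 1 (new)  [load 24/27]
  18 → cabin 2 (new)  [load 18/27]
  5 → cabin 2  [load 23/27]
  11 → cabin 3 (new)  [load 11/27]
  18 → cabin 4 (new)  [load 18/27]
  19 → cabin 5 (new)  [load 19/27]
  21 → cabin 6 (new)  [load 21/27]
  16 → cabin 3  [load 27/27]
  16 → cabin 7 (new)  [load 16/27]
  19 → cabin 8 (new)  [load 19/27]
8 cabins opened.

8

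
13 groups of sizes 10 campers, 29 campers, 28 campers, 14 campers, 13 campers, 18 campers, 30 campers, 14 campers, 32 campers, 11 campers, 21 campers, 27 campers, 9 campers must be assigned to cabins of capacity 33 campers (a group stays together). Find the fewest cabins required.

Total = 32 + 30 + 29 + 28 + 27 + 21 + 18 + 14 + 14 + 13 + 11 + 10 + 9 = 256 campers.
Lower bound: ⌈256/33⌉ = 8 cabins.
A packing using 9 cabins:
  cabin 1: 32 = 32
  cabin 2: 30 = 30
  cabin 3: 29 = 29
  cabin 4: 28 = 28
  cabin 5: 27 = 27
  cabin 6: 21 + 11 = 32
  cabin 7: 18 + 14 = 32
  cabin 8: 14 + 13 = 27
  cabin 9: 10 + 9 = 19
No arrangement into 8 cabins stays within capacity, so 9 is optimal.

9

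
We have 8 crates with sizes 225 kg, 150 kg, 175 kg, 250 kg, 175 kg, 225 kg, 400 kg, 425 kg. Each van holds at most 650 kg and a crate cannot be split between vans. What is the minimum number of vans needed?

Total = 425 + 400 + 250 + 225 + 225 + 175 + 175 + 150 = 2025 kg.
Lower bound: ⌈2025/650⌉ = 4 vans.
A packing using 4 vans:
  van 1: 425 + 225 = 650
  van 2: 400 + 250 = 650
  van 3: 225 + 175 + 175 = 575
  van 4: 150 = 150
This matches the lower bound, so 4 is optimal.

4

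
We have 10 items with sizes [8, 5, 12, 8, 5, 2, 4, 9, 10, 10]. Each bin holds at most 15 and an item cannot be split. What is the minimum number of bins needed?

Total = 12 + 10 + 10 + 9 + 8 + 8 + 5 + 5 + 4 + 2 = 73.
Lower bound: ⌈73/15⌉ = 5 bins.
Also, 6 items each exceed 15/2, and no two of those can share a bin, so at least 6 bins are needed.
A packing using 6 bins:
  bin 1: 12 + 2 = 14
  bin 2: 10 + 5 = 15
  bin 3: 10 + 5 = 15
  bin 4: 9 + 4 = 13
  bin 5: 8 = 8
  bin 6: 8 = 8
This matches the lower bound, so 6 is optimal.

6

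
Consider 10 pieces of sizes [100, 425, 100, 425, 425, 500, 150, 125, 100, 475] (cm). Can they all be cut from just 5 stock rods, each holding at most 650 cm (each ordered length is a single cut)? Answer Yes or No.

A valid assignment using 5 stock rods:
  stock rod 1: 500 + 150 = 650
  stock rod 2: 475 + 125 = 600
  stock rod 3: 425 + 100 + 100 = 625
  stock rod 4: 425 + 100 = 525
  stock rod 5: 425 = 425
Every load is within 650 cm, so 5 stock rods suffice.

Yes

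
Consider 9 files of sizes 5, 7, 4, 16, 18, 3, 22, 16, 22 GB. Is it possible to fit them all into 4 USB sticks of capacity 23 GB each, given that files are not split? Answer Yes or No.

No

Total = 113 GB; ⌈113/23⌉ = 5.
At least 5 USB sticks are required, but only 4 are allowed.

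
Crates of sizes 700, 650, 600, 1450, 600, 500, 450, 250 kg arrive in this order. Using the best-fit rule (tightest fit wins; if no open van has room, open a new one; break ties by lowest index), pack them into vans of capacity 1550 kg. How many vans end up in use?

4

  700 → van 1 (new)  [load 700/1550]
  650 → van 1  [load 1350/1550]
  600 → van 2 (new)  [load 600/1550]
  1450 → van 3 (new)  [load 1450/1550]
  600 → van 2  [load 1200/1550]
  500 → van 4 (new)  [load 500/1550]
  450 → van 4  [load 950/1550]
  250 → van 2  [load 1450/1550]
4 vans opened.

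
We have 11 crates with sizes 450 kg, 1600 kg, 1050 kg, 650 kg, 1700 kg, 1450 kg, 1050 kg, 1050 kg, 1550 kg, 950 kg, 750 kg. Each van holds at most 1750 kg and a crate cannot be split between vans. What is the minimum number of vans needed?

Total = 1700 + 1600 + 1550 + 1450 + 1050 + 1050 + 1050 + 950 + 750 + 650 + 450 = 12250 kg.
Lower bound: ⌈12250/1750⌉ = 7 vans.
Also, 8 crates each exceed 875 kg, and no two of those can share a van, so at least 8 vans are needed.
A packing using 8 vans:
  van 1: 1700 = 1700
  van 2: 1600 = 1600
  van 3: 1550 = 1550
  van 4: 1450 = 1450
  van 5: 1050 + 650 = 1700
  van 6: 1050 + 450 = 1500
  van 7: 1050 = 1050
  van 8: 950 + 750 = 1700
This matches the lower bound, so 8 is optimal.

8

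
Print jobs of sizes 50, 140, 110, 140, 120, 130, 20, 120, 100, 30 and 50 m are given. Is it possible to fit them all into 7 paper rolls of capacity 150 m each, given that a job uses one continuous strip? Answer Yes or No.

No

Total = 1010 m; ⌈1010/150⌉ = 7.
The bound of 7 does not rule out 7, but exhaustive search shows no assignment into 7 paper rolls of capacity 150 m exists — the minimum is 8.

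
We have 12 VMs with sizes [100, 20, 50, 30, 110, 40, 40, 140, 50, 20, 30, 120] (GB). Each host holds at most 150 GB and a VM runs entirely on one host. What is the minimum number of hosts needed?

Total = 140 + 120 + 110 + 100 + 50 + 50 + 40 + 40 + 30 + 30 + 20 + 20 = 750 GB.
Lower bound: ⌈750/150⌉ = 5 hosts.
A packing using 6 hosts:
  host 1: 140 = 140
  host 2: 120 + 30 = 150
  host 3: 110 + 40 = 150
  host 4: 100 + 50 = 150
  host 5: 50 + 40 + 30 + 20 = 140
  host 6: 20 = 20
No arrangement into 5 hosts stays within capacity, so 6 is optimal.

6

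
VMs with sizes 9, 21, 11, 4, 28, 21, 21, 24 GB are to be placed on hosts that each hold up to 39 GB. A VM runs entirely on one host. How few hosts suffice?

Total = 28 + 24 + 21 + 21 + 21 + 11 + 9 + 4 = 139 GB.
Lower bound: ⌈139/39⌉ = 4 hosts.
Also, 5 VMs each exceed 39/2 GB, and no two of those can share a host, so at least 5 hosts are needed.
A packing using 5 hosts:
  host 1: 28 + 11 = 39
  host 2: 24 + 9 + 4 = 37
  host 3: 21 = 21
  host 4: 21 = 21
  host 5: 21 = 21
This matches the lower bound, so 5 is optimal.

5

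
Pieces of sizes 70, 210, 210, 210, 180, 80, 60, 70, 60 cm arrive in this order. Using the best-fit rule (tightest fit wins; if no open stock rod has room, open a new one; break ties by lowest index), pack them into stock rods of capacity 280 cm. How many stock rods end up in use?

5

  70 → stock rod 1 (new)  [load 70/280]
  210 → stock rod 1  [load 280/280]
  210 → stock rod 2 (new)  [load 210/280]
  210 → stock rod 3 (new)  [load 210/280]
  180 → stock rod 4 (new)  [load 180/280]
  80 → stock rod 4  [load 260/280]
  60 → stock rod 2  [load 270/280]
  70 → stock rod 3  [load 280/280]
  60 → stock rod 5 (new)  [load 60/280]
5 stock rods opened.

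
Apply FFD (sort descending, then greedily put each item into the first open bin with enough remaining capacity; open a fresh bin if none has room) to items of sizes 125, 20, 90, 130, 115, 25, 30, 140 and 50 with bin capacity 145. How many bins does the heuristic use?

6

Sorted descending: 140, 130, 125, 115, 90, 50, 30, 25, 20.
  140 → bin 1 (new)  [load 140/145]
  130 → bin 2 (new)  [load 130/145]
  125 → bin 3 (new)  [load 125/145]
  115 → bin 4 (new)  [load 115/145]
  90 → bin 5 (new)  [load 90/145]
  50 → bin 5  [load 140/145]
  30 → bin 4  [load 145/145]
  25 → bin 6 (new)  [load 25/145]
  20 → bin 3  [load 145/145]
6 bins opened.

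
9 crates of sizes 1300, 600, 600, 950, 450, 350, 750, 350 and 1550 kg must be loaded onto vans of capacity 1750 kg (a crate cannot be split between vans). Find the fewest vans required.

5

Total = 1550 + 1300 + 950 + 750 + 600 + 600 + 450 + 350 + 350 = 6900 kg.
Lower bound: ⌈6900/1750⌉ = 4 vans.
A packing using 5 vans:
  van 1: 1550 = 1550
  van 2: 1300 + 450 = 1750
  van 3: 950 + 750 = 1700
  van 4: 600 + 600 + 350 = 1550
  van 5: 350 = 350
No arrangement into 4 vans stays within capacity, so 5 is optimal.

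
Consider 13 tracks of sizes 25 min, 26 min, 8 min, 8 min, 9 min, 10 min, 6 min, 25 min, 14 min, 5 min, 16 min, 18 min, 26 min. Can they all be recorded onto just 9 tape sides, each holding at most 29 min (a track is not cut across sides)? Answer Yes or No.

Yes

A valid assignment using 8 tape sides:
  side 1: 26 = 26
  side 2: 26 = 26
  side 3: 25 = 25
  side 4: 25 = 25
  side 5: 18 + 10 = 28
  side 6: 16 + 9 = 25
  side 7: 14 + 8 + 6 = 28
  side 8: 8 + 5 = 13
That uses only 8 ≤ 9, so 9 tape sides are enough.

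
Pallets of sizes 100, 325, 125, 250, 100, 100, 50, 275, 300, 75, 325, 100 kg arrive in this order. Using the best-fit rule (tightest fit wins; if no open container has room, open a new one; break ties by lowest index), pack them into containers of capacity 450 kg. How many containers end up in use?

  100 → container 1 (new)  [load 100/450]
  325 → container 1  [load 425/450]
  125 → container 2 (new)  [load 125/450]
  250 → container 2  [load 375/450]
  100 → container 3 (new)  [load 100/450]
  100 → container 3  [load 200/450]
  50 → container 2  [load 425/450]
  275 → container 4 (new)  [load 275/450]
  300 → container 5 (new)  [load 300/450]
  75 → container 5  [load 375/450]
  325 → container 6 (new)  [load 325/450]
  100 → container 6  [load 425/450]
6 containers opened.

6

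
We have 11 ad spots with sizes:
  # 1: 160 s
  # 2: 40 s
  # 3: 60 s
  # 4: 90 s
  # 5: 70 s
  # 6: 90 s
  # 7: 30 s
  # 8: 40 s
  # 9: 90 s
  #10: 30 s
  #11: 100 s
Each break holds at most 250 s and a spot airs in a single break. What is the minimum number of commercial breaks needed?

Total = 160 + 100 + 90 + 90 + 90 + 70 + 60 + 40 + 40 + 30 + 30 = 800 s.
Lower bound: ⌈800/250⌉ = 4 commercial breaks.
A packing using 4 commercial breaks:
  break 1: 160 + 90 = 250
  break 2: 100 + 90 + 60 = 250
  break 3: 90 + 70 + 40 + 40 = 240
  break 4: 30 + 30 = 60
This matches the lower bound, so 4 is optimal.

4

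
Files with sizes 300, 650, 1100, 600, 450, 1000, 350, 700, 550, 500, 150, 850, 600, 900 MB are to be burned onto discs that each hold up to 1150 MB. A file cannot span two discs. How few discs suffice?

Total = 1100 + 1000 + 900 + 850 + 700 + 650 + 600 + 600 + 550 + 500 + 450 + 350 + 300 + 150 = 8700 MB.
Lower bound: ⌈8700/1150⌉ = 8 discs.
A packing using 8 discs:
  disc 1: 1100 = 1100
  disc 2: 1000 + 150 = 1150
  disc 3: 900 = 900
  disc 4: 850 + 300 = 1150
  disc 5: 700 + 450 = 1150
  disc 6: 650 + 500 = 1150
  disc 7: 600 + 550 = 1150
  disc 8: 600 + 350 = 950
This matches the lower bound, so 8 is optimal.

8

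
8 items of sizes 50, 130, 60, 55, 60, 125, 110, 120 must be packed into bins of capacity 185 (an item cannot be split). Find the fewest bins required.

4

Total = 130 + 125 + 120 + 110 + 60 + 60 + 55 + 50 = 710.
Lower bound: ⌈710/185⌉ = 4 bins.
A packing using 4 bins:
  bin 1: 130 + 55 = 185
  bin 2: 125 + 60 = 185
  bin 3: 120 + 60 = 180
  bin 4: 110 + 50 = 160
This matches the lower bound, so 4 is optimal.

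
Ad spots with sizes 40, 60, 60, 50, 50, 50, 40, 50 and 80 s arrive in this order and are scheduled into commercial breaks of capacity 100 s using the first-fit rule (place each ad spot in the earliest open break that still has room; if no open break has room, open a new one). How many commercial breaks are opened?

5

  40 → break 1 (new)  [load 40/100]
  60 → break 1  [load 100/100]
  60 → break 2 (new)  [load 60/100]
  50 → break 3 (new)  [load 50/100]
  50 → break 3  [load 100/100]
  50 → break 4 (new)  [load 50/100]
  40 → break 2  [load 100/100]
  50 → break 4  [load 100/100]
  80 → break 5 (new)  [load 80/100]
5 commercial breaks opened.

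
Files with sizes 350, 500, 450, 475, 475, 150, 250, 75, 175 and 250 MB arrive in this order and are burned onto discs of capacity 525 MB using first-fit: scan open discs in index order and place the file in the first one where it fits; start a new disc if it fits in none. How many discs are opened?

7

  350 → disc 1 (new)  [load 350/525]
  500 → disc 2 (new)  [load 500/525]
  450 → disc 3 (new)  [load 450/525]
  475 → disc 4 (new)  [load 475/525]
  475 → disc 5 (new)  [load 475/525]
  150 → disc 1  [load 500/525]
  250 → disc 6 (new)  [load 250/525]
  75 → disc 3  [load 525/525]
  175 → disc 6  [load 425/525]
  250 → disc 7 (new)  [load 250/525]
7 discs opened.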